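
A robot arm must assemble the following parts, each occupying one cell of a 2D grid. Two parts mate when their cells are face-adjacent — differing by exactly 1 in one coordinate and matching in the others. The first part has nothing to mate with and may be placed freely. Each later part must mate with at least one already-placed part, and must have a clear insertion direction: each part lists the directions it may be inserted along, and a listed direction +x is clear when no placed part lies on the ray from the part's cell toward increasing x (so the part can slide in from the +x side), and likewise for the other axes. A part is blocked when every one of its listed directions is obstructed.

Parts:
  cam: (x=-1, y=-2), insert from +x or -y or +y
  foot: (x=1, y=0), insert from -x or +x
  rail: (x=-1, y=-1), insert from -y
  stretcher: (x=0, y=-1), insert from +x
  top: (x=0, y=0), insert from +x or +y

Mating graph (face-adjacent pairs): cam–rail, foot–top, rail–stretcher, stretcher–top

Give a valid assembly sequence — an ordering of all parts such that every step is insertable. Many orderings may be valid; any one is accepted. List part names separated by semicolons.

stretcher; rail; cam; top; foot

1. stretcher@(0, -1) [+x clear] — {stretcher}
2. rail@(-1, -1) [-y clear] — {rail, stretcher}
3. cam@(-1, -2) [+x clear] — {cam, rail, stretcher}
4. top@(0, 0) [+x clear] — {cam, rail, stretcher, top}
5. foot@(1, 0) [+x clear] — {cam, foot, rail, stretcher, top}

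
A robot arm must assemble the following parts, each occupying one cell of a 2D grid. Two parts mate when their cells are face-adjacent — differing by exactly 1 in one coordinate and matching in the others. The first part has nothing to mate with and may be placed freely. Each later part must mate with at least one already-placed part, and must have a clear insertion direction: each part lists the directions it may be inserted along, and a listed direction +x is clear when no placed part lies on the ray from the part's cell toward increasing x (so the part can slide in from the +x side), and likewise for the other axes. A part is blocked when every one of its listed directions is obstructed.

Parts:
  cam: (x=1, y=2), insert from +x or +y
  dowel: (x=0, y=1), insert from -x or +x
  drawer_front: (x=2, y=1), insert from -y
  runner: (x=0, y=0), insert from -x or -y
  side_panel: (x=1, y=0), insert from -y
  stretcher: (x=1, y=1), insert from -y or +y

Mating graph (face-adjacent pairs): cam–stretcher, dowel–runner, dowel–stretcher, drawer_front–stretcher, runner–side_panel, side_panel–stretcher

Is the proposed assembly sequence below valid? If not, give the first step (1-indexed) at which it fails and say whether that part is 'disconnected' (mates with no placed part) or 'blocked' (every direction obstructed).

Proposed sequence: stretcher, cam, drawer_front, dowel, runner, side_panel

Valid

1. stretcher@(1, 1) [-y clear] — {stretcher}
2. cam@(1, 2) [+x clear] — {cam, stretcher}
3. drawer_front@(2, 1) [-y clear] — {cam, drawer_front, stretcher}
4. dowel@(0, 1) [-x clear] — {cam, dowel, drawer_front, stretcher}
5. runner@(0, 0) [-x clear] — {cam, dowel, drawer_front, runner, stretcher}
6. side_panel@(1, 0) [-y clear] — {cam, dowel, drawer_front, runner, side_panel, stretcher}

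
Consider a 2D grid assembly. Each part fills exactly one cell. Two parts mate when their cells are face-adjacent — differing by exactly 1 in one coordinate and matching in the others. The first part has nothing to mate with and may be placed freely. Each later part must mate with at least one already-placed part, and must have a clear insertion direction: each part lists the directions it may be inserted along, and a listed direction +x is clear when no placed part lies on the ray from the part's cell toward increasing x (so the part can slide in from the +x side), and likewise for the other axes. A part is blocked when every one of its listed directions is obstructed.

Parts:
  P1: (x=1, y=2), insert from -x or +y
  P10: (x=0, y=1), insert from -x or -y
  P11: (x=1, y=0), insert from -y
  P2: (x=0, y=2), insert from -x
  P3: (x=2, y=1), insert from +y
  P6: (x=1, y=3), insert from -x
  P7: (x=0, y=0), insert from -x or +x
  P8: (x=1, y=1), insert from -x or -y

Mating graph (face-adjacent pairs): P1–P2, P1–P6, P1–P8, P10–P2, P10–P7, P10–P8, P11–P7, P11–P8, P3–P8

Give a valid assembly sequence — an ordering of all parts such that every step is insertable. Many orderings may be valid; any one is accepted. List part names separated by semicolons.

P8; P3; P10; P7; P2; P1; P6; P11

1. P8@(1, 1) [-x clear] — {P8}
2. P3@(2, 1) [+y clear] — {P3, P8}
3. P10@(0, 1) [-x clear] — {P10, P3, P8}
4. P7@(0, 0) [-x clear] — {P10, P3, P7, P8}
5. P2@(0, 2) [-x clear] — {P10, P2, P3, P7, P8}
6. P1@(1, 2) [+y clear] — {P1, P10, P2, P3, P7, P8}
7. P6@(1, 3) [-x clear] — {P1, P10, P2, P3, P6, P7, P8}
8. P11@(1, 0) [-y clear] — {P1, P10, P11, P2, P3, P6, P7, P8}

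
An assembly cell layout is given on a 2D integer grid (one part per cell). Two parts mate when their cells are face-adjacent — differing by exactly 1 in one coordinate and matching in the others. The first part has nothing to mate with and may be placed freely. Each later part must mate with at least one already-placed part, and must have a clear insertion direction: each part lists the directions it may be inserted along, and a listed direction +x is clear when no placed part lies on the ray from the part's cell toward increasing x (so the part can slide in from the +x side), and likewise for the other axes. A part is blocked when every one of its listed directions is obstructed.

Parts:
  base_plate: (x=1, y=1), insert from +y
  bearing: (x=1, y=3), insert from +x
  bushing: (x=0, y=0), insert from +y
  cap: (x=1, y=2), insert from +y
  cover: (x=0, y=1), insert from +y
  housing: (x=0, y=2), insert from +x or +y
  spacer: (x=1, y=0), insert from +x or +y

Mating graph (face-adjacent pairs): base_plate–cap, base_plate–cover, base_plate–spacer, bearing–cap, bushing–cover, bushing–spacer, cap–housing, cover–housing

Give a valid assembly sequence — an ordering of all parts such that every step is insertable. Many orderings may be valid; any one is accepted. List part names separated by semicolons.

bushing; cover; spacer; housing; base_plate; cap; bearing

1. bushing@(0, 0) [+y clear] — {bushing}
2. cover@(0, 1) [+y clear] — {bushing, cover}
3. spacer@(1, 0) [+x clear] — {bushing, cover, spacer}
4. housing@(0, 2) [+x clear] — {bushing, cover, housing, spacer}
5. base_plate@(1, 1) [+y clear] — {base_plate, bushing, cover, housing, spacer}
6. cap@(1, 2) [+y clear] — {base_plate, bushing, cap, cover, housing, spacer}
7. bearing@(1, 3) [+x clear] — {base_plate, bearing, bushing, cap, cover, housing, spacer}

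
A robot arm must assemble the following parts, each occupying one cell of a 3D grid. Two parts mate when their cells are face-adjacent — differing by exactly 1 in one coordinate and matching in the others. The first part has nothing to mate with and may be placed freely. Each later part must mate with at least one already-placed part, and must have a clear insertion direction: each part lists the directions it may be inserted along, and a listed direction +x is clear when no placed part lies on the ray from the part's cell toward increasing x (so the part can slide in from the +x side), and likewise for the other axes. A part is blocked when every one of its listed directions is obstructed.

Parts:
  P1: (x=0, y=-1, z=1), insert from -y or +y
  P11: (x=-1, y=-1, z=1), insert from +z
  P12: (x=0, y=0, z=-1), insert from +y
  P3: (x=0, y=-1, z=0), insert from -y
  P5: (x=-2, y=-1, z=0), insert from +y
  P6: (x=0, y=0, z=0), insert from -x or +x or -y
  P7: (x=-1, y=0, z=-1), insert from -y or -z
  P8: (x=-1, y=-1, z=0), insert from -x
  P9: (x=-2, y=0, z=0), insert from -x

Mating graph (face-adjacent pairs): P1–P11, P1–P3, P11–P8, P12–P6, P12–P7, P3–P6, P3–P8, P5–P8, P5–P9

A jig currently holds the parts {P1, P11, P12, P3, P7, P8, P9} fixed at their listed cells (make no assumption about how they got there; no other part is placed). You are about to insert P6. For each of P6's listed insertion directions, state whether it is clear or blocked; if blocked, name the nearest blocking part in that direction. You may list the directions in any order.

+x: clear; -x: blocked by P9; -y: blocked by P3

-x: nearest on ray is P9@(-2, 0, 0) ⇒ blocked
+x: ray from P6(0, 0, 0) has no placed part ⇒ clear
-y: nearest on ray is P3@(0, -1, 0) ⇒ blocked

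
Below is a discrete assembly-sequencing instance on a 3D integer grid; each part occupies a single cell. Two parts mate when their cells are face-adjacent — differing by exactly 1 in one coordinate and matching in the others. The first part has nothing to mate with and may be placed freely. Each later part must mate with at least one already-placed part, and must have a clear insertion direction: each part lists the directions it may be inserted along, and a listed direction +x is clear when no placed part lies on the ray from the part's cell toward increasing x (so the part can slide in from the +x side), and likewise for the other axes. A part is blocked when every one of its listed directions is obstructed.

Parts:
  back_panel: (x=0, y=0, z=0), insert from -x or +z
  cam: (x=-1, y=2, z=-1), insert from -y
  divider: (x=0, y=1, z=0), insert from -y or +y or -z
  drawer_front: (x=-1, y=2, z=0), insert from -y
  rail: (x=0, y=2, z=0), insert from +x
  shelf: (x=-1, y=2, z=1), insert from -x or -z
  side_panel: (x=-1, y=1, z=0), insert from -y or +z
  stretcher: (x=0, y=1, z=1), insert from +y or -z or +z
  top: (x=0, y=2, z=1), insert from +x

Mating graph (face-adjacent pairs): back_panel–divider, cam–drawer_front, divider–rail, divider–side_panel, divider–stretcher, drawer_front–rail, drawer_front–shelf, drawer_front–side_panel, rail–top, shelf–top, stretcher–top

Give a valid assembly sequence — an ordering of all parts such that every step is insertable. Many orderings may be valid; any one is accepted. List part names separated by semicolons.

back_panel; divider; rail; top; drawer_front; side_panel; cam; shelf; stretcher

1. back_panel@(0, 0, 0) [-x clear] — {back_panel}
2. divider@(0, 1, 0) [+y clear] — {back_panel, divider}
3. rail@(0, 2, 0) [+x clear] — {back_panel, divider, rail}
4. top@(0, 2, 1) [+x clear] — {back_panel, divider, rail, top}
5. drawer_front@(-1, 2, 0) [-y clear] — {back_panel, divider, drawer_front, rail, top}
6. side_panel@(-1, 1, 0) [-y clear] — {back_panel, divider, drawer_front, rail, side_panel, top}
7. cam@(-1, 2, -1) [-y clear] — {back_panel, cam, divider, drawer_front, rail, side_panel, top}
8. shelf@(-1, 2, 1) [-x clear] — {back_panel, cam, divider, drawer_front, rail, shelf, side_panel, top}
9. stretcher@(0, 1, 1) [+z clear] — {back_panel, cam, divider, drawer_front, rail, shelf, side_panel, stretcher, top}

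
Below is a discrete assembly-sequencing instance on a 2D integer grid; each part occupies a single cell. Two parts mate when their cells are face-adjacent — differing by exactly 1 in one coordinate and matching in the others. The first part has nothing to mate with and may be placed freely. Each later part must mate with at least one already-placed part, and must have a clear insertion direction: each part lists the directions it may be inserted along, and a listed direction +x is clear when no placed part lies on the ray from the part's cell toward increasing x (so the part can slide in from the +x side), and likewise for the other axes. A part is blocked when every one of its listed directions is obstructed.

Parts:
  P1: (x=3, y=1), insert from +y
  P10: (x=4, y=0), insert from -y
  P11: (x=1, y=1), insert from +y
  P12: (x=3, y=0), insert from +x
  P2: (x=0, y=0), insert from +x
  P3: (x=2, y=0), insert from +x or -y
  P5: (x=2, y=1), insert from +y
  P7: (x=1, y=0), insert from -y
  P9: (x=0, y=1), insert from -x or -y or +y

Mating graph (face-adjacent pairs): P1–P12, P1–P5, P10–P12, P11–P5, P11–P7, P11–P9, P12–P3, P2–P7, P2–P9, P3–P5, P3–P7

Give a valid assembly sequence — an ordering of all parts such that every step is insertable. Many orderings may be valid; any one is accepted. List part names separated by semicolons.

1. P11@(1, 1) [+y clear] — {P11}
2. P9@(0, 1) [-x clear] — {P11, P9}
3. P2@(0, 0) [+x clear] — {P11, P2, P9}
4. P7@(1, 0) [-y clear] — {P11, P2, P7, P9}
5. P3@(2, 0) [+x clear] — {P11, P2, P3, P7, P9}
6. P12@(3, 0) [+x clear] — {P11, P12, P2, P3, P7, P9}
7. P1@(3, 1) [+y clear] — {P1, P11, P12, P2, P3, P7, P9}
8. P10@(4, 0) [-y clear] — {P1, P10, P11, P12, P2, P3, P7, P9}
9. P5@(2, 1) [+y clear] — {P1, P10, P11, P12, P2, P3, P5, P7, P9}

P11; P9; P2; P7; P3; P12; P1; P10; P5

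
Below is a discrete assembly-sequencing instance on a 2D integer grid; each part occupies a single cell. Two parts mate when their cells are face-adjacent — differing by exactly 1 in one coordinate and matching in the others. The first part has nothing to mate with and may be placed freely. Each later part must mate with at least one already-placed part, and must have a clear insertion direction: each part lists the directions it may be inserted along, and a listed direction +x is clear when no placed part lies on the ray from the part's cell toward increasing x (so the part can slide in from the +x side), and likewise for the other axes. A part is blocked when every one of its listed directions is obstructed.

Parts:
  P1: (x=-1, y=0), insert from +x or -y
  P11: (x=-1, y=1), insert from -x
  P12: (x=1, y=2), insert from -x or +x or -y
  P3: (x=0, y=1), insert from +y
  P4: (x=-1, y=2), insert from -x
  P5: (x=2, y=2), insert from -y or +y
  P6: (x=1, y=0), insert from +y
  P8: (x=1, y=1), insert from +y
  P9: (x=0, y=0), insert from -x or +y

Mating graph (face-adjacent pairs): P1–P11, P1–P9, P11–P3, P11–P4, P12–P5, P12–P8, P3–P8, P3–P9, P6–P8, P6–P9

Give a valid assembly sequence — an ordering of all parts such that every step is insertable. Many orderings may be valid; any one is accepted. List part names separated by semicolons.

1. P6@(1, 0) [+y clear] — {P6}
2. P9@(0, 0) [-x clear] — {P6, P9}
3. P8@(1, 1) [+y clear] — {P6, P8, P9}
4. P1@(-1, 0) [-y clear] — {P1, P6, P8, P9}
5. P11@(-1, 1) [-x clear] — {P1, P11, P6, P8, P9}
6. P12@(1, 2) [-x clear] — {P1, P11, P12, P6, P8, P9}
7. P5@(2, 2) [-y clear] — {P1, P11, P12, P5, P6, P8, P9}
8. P4@(-1, 2) [-x clear] — {P1, P11, P12, P4, P5, P6, P8, P9}
9. P3@(0, 1) [+y clear] — {P1, P11, P12, P3, P4, P5, P6, P8, P9}

P6; P9; P8; P1; P11; P12; P5; P4; P3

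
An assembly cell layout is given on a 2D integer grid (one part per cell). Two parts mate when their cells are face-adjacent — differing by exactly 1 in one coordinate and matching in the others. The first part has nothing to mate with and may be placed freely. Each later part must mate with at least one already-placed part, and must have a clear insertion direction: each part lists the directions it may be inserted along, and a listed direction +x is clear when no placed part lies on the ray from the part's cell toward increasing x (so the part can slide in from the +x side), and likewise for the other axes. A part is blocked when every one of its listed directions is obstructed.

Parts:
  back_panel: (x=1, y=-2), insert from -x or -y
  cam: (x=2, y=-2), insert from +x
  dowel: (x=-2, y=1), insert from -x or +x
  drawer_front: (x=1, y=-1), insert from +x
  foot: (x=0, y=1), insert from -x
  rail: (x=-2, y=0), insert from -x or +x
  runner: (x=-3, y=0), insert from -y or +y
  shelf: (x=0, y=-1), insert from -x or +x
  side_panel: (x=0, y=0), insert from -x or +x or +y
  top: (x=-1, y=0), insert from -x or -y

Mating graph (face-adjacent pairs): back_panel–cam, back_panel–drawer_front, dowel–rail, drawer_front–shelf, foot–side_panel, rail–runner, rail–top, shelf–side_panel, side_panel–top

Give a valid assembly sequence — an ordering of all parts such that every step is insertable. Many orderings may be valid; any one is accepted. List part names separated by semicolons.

1. runner@(-3, 0) [-y clear] — {runner}
2. rail@(-2, 0) [+x clear] — {rail, runner}
3. top@(-1, 0) [-y clear] — {rail, runner, top}
4. side_panel@(0, 0) [+x clear] — {rail, runner, side_panel, top}
5. foot@(0, 1) [-x clear] — {foot, rail, runner, side_panel, top}
6. dowel@(-2, 1) [-x clear] — {dowel, foot, rail, runner, side_panel, top}
7. shelf@(0, -1) [-x clear] — {dowel, foot, rail, runner, shelf, side_panel, top}
8. drawer_front@(1, -1) [+x clear] — {dowel, drawer_front, foot, rail, runner, shelf, side_panel, top}
9. back_panel@(1, -2) [-x clear] — {back_panel, dowel, drawer_front, foot, rail, runner, shelf, side_panel, top}
10. cam@(2, -2) [+x clear] — {back_panel, cam, dowel, drawer_front, foot, rail, runner, shelf, side_panel, top}

runner; rail; top; side_panel; foot; dowel; shelf; drawer_front; back_panel; cam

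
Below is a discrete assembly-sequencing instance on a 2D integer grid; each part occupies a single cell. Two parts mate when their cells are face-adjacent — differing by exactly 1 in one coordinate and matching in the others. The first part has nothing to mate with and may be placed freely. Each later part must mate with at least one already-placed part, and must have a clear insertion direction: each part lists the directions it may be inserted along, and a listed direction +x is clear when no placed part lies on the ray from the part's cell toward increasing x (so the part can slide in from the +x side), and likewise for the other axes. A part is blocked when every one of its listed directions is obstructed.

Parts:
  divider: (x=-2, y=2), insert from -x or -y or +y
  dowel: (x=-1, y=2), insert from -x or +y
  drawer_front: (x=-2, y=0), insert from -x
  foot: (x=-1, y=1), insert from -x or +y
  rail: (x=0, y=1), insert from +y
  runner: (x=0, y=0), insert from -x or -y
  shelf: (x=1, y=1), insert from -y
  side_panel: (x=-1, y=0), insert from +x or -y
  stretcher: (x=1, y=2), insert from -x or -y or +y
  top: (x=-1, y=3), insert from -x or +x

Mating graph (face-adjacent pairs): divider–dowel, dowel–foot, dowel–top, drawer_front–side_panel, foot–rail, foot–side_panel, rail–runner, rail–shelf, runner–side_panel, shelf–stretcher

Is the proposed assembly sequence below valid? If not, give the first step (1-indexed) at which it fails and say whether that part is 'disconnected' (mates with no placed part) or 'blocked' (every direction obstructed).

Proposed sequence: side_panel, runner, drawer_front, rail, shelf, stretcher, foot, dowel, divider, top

Valid

1. side_panel@(-1, 0) [+x clear] — {side_panel}
2. runner@(0, 0) [-y clear] — {runner, side_panel}
3. drawer_front@(-2, 0) [-x clear] — {drawer_front, runner, side_panel}
4. rail@(0, 1) [+y clear] — {drawer_front, rail, runner, side_panel}
5. shelf@(1, 1) [-y clear] — {drawer_front, rail, runner, shelf, side_panel}
6. stretcher@(1, 2) [-x clear] — {drawer_front, rail, runner, shelf, side_panel, stretcher}
7. foot@(-1, 1) [-x clear] — {drawer_front, foot, rail, runner, shelf, side_panel, stretcher}
8. dowel@(-1, 2) [-x clear] — {dowel, drawer_front, foot, rail, runner, shelf, side_panel, stretcher}
9. divider@(-2, 2) [-x clear] — {divider, dowel, drawer_front, foot, rail, runner, shelf, side_panel, stretcher}
10. top@(-1, 3) [-x clear] — {divider, dowel, drawer_front, foot, rail, runner, shelf, side_panel, stretcher, top}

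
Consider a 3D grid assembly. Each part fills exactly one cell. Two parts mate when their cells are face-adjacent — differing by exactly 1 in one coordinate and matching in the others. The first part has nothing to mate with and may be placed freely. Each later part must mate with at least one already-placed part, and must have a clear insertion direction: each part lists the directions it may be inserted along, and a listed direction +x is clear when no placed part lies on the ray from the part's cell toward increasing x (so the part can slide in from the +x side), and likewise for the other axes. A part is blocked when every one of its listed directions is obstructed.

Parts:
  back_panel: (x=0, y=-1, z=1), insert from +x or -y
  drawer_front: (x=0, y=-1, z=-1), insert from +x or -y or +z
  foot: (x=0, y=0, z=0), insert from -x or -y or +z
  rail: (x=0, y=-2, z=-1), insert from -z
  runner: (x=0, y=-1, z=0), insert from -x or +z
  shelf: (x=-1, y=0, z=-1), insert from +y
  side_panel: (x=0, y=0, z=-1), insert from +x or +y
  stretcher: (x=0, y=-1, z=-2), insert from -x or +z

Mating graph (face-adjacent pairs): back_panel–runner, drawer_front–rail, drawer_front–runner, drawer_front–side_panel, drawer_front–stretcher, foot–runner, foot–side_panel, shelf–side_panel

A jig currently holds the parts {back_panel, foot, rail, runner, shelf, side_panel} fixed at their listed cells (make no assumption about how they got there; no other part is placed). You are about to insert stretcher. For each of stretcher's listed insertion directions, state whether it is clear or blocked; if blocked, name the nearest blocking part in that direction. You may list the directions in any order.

-x: ray from stretcher(0, -1, -2) has no placed part ⇒ clear
+z: nearest on ray is runner@(0, -1, 0) ⇒ blocked

+z: blocked by runner; -x: clear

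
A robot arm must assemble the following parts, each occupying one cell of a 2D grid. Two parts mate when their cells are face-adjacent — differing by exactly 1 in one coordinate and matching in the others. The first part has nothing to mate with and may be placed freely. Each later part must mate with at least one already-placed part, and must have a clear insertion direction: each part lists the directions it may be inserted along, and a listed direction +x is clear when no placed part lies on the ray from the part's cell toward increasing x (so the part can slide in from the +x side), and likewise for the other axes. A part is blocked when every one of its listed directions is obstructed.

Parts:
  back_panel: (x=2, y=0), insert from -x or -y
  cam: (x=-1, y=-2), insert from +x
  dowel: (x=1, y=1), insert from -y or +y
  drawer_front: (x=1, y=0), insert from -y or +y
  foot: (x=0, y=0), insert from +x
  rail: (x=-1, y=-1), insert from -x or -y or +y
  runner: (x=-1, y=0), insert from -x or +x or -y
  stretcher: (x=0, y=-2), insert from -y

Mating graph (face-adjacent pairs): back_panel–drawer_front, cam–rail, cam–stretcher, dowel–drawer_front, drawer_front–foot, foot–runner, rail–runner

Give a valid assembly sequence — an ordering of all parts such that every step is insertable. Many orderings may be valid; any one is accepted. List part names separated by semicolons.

rail; cam; stretcher; runner; foot; drawer_front; dowel; back_panel

1. rail@(-1, -1) [-x clear] — {rail}
2. cam@(-1, -2) [+x clear] — {cam, rail}
3. stretcher@(0, -2) [-y clear] — {cam, rail, stretcher}
4. runner@(-1, 0) [-x clear] — {cam, rail, runner, stretcher}
5. foot@(0, 0) [+x clear] — {cam, foot, rail, runner, stretcher}
6. drawer_front@(1, 0) [-y clear] — {cam, drawer_front, foot, rail, runner, stretcher}
7. dowel@(1, 1) [+y clear] — {cam, dowel, drawer_front, foot, rail, runner, stretcher}
8. back_panel@(2, 0) [-y clear] — {back_panel, cam, dowel, drawer_front, foot, rail, runner, stretcher}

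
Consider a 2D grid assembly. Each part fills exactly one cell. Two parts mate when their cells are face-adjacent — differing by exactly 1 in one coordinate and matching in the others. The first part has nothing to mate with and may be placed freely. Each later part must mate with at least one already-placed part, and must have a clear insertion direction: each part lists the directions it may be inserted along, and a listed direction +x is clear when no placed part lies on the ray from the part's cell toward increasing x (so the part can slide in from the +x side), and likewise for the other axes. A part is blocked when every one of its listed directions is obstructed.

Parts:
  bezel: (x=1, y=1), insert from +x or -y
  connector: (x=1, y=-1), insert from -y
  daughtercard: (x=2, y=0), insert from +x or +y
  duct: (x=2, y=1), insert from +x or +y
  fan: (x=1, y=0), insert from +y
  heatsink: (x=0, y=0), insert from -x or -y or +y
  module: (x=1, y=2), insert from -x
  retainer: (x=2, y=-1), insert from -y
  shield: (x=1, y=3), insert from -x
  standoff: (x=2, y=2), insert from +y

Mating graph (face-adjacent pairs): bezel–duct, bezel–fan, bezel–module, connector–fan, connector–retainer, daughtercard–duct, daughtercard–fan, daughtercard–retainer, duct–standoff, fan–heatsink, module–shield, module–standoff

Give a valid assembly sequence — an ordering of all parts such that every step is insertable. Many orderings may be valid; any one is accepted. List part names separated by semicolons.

daughtercard; fan; bezel; duct; standoff; module; shield; connector; retainer; heatsink

1. daughtercard@(2, 0) [+x clear] — {daughtercard}
2. fan@(1, 0) [+y clear] — {daughtercard, fan}
3. bezel@(1, 1) [+x clear] — {bezel, daughtercard, fan}
4. duct@(2, 1) [+x clear] — {bezel, daughtercard, duct, fan}
5. standoff@(2, 2) [+y clear] — {bezel, daughtercard, duct, fan, standoff}
6. module@(1, 2) [-x clear] — {bezel, daughtercard, duct, fan, module, standoff}
7. shield@(1, 3) [-x clear] — {bezel, daughtercard, duct, fan, module, shield, standoff}
8. connector@(1, -1) [-y clear] — {bezel, connector, daughtercard, duct, fan, module, shield, standoff}
9. retainer@(2, -1) [-y clear] — {bezel, connector, daughtercard, duct, fan, module, retainer, shield, standoff}
10. heatsink@(0, 0) [-x clear] — {bezel, connector, daughtercard, duct, fan, heatsink, module, retainer, shield, standoff}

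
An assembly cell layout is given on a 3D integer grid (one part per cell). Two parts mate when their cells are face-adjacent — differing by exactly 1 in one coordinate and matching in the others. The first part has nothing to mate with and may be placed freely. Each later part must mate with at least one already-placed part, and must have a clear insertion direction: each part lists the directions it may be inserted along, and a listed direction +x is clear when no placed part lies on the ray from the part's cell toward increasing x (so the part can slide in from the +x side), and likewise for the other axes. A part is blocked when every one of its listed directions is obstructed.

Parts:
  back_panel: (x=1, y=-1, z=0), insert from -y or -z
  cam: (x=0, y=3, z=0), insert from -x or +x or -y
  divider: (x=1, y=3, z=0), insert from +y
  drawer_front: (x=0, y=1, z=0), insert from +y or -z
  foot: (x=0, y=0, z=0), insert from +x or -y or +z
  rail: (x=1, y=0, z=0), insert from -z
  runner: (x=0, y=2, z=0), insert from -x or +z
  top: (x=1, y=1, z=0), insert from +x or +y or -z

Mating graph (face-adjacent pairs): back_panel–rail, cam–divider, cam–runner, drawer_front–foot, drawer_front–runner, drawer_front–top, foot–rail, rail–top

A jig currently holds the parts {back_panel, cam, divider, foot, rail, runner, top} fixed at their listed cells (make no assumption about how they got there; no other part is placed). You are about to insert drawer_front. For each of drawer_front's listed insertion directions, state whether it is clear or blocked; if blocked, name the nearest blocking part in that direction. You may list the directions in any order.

+y: blocked by runner; -z: clear

+y: nearest on ray is runner@(0, 2, 0) ⇒ blocked
-z: ray from drawer_front(0, 1, 0) has no placed part ⇒ clear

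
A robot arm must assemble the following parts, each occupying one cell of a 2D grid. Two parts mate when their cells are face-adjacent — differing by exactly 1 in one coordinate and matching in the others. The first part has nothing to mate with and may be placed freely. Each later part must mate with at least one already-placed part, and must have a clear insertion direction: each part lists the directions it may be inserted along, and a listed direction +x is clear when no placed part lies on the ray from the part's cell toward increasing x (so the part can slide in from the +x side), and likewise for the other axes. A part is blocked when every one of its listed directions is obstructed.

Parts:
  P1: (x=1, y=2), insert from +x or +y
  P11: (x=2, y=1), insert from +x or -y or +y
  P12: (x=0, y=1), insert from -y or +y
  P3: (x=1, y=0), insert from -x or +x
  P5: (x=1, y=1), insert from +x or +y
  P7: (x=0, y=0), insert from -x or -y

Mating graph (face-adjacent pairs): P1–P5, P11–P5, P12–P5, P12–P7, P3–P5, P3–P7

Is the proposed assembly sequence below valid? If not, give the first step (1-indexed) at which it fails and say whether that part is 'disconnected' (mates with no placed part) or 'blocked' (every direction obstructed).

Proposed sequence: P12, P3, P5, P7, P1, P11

1. P12@(0, 1) [-y clear] — {P12}
2. P3@(1, 0) — no placed neighbour ⇒ disconnected

Invalid at step 2 (disconnected)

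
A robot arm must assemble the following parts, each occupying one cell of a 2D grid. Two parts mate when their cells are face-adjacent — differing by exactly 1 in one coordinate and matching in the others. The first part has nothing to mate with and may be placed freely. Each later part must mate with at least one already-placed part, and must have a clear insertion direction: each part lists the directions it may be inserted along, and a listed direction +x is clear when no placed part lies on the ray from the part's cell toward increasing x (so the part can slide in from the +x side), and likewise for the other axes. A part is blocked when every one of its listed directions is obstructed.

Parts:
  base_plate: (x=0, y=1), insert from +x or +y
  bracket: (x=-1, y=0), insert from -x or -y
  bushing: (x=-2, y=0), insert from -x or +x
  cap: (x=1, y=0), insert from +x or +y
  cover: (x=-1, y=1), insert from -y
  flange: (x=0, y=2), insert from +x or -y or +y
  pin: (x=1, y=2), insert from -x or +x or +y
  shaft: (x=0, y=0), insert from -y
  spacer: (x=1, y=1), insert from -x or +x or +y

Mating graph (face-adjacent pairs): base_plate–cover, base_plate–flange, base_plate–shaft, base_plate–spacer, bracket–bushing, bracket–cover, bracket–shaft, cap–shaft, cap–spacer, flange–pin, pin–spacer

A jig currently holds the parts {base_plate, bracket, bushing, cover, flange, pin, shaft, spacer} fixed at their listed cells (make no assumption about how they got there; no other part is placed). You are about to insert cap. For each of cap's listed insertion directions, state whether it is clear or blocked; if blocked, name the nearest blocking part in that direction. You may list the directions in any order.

+x: clear; +y: blocked by spacer

+x: ray from cap(1, 0) has no placed part ⇒ clear
+y: nearest on ray is spacer@(1, 1) ⇒ blocked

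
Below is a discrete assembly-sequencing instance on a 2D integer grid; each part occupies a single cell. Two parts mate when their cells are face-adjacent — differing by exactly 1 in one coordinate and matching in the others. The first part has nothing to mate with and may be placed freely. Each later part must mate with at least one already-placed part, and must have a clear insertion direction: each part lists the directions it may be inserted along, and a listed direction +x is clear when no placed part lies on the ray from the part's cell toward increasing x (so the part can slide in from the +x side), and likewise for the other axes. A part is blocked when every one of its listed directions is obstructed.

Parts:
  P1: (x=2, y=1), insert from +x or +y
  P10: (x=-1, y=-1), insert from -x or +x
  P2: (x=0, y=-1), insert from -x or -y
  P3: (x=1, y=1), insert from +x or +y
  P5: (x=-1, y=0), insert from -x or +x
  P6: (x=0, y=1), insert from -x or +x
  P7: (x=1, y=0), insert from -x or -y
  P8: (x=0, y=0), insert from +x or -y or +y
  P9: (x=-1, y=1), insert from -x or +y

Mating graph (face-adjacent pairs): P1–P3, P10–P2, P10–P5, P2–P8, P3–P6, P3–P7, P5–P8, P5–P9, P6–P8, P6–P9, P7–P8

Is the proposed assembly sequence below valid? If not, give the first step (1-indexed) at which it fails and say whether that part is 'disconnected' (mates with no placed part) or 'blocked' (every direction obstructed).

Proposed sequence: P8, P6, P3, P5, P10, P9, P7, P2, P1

Valid

1. P8@(0, 0) [+x clear] — {P8}
2. P6@(0, 1) [-x clear] — {P6, P8}
3. P3@(1, 1) [+x clear] — {P3, P6, P8}
4. P5@(-1, 0) [-x clear] — {P3, P5, P6, P8}
5. P10@(-1, -1) [-x clear] — {P10, P3, P5, P6, P8}
6. P9@(-1, 1) [-x clear] — {P10, P3, P5, P6, P8, P9}
7. P7@(1, 0) [-y clear] — {P10, P3, P5, P6, P7, P8, P9}
8. P2@(0, -1) [-y clear] — {P10, P2, P3, P5, P6, P7, P8, P9}
9. P1@(2, 1) [+x clear] — {P1, P10, P2, P3, P5, P6, P7, P8, P9}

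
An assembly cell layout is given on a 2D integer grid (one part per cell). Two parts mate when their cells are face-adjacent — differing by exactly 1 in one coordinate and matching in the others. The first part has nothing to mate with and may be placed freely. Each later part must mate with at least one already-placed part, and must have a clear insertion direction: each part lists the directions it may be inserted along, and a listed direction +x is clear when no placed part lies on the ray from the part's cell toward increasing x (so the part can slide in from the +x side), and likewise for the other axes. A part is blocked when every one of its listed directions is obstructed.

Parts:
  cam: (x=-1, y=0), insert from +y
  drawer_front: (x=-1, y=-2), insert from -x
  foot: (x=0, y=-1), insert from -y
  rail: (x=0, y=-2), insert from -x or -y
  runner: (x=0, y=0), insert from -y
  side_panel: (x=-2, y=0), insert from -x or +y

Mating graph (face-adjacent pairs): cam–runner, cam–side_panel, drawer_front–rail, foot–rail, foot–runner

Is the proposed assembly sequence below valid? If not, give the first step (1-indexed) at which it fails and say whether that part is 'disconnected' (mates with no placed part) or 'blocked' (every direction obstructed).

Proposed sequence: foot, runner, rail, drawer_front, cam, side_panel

Invalid at step 2 (blocked)

1. foot@(0, -1) [-y clear] — {foot}
2. runner@(0, 0) — -y all obstructed ⇒ blocked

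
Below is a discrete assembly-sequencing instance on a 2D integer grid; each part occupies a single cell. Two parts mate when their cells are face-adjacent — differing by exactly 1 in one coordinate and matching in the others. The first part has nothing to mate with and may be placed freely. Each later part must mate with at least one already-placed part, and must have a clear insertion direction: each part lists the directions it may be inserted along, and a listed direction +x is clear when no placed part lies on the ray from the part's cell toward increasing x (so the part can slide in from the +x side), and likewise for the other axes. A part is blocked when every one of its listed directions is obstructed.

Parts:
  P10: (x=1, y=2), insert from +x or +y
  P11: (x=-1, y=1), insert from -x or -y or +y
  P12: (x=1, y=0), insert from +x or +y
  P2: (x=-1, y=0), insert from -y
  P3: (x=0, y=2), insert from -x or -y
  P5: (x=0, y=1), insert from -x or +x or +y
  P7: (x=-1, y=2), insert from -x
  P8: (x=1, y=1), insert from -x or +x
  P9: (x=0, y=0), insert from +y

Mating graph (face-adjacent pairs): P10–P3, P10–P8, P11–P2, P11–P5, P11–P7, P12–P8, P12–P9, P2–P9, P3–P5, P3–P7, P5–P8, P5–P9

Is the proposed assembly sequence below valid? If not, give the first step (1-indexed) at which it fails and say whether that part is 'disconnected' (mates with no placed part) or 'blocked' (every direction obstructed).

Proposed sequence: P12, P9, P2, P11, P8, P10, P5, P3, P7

1. P12@(1, 0) [+x clear] — {P12}
2. P9@(0, 0) [+y clear] — {P12, P9}
3. P2@(-1, 0) [-y clear] — {P12, P2, P9}
4. P11@(-1, 1) [-x clear] — {P11, P12, P2, P9}
5. P8@(1, 1) [+x clear] — {P11, P12, P2, P8, P9}
6. P10@(1, 2) [+x clear] — {P10, P11, P12, P2, P8, P9}
7. P5@(0, 1) [+y clear] — {P10, P11, P12, P2, P5, P8, P9}
8. P3@(0, 2) [-x clear] — {P10, P11, P12, P2, P3, P5, P8, P9}
9. P7@(-1, 2) [-x clear] — {P10, P11, P12, P2, P3, P5, P7, P8, P9}

Valid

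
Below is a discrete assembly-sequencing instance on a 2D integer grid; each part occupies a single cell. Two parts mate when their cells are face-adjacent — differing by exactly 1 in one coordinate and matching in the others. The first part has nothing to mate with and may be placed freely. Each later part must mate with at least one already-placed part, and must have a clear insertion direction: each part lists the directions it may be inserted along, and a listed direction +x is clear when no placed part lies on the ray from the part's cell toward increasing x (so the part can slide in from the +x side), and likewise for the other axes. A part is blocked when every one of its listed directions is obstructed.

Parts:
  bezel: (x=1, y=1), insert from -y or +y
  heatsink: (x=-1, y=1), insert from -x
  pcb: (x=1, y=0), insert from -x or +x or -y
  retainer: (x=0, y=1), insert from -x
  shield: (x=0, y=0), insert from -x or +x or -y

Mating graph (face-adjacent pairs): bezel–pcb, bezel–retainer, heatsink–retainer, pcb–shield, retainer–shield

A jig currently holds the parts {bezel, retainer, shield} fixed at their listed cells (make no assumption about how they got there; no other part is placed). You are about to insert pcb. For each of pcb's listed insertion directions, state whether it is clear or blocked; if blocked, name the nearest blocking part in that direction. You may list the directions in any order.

-x: nearest on ray is shield@(0, 0) ⇒ blocked
+x: ray from pcb(1, 0) has no placed part ⇒ clear
-y: ray from pcb(1, 0) has no placed part ⇒ clear

+x: clear; -x: blocked by shield; -y: clear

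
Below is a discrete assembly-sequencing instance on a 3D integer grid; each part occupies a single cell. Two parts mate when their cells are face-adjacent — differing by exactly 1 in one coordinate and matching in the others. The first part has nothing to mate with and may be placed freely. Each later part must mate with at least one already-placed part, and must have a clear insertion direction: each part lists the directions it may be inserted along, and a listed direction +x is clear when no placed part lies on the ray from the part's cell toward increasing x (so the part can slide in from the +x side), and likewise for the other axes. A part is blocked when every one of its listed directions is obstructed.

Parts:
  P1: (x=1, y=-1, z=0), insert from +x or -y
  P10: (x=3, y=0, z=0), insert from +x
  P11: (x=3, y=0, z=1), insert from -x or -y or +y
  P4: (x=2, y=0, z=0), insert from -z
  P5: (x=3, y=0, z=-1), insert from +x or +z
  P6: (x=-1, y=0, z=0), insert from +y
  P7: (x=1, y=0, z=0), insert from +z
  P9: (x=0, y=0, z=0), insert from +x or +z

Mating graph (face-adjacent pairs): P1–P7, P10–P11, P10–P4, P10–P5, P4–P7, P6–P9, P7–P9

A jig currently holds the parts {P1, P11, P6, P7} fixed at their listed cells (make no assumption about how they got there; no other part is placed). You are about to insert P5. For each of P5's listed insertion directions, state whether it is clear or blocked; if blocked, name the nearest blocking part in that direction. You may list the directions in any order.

+x: clear; +z: blocked by P11

+x: ray from P5(3, 0, -1) has no placed part ⇒ clear
+z: nearest on ray is P11@(3, 0, 1) ⇒ blocked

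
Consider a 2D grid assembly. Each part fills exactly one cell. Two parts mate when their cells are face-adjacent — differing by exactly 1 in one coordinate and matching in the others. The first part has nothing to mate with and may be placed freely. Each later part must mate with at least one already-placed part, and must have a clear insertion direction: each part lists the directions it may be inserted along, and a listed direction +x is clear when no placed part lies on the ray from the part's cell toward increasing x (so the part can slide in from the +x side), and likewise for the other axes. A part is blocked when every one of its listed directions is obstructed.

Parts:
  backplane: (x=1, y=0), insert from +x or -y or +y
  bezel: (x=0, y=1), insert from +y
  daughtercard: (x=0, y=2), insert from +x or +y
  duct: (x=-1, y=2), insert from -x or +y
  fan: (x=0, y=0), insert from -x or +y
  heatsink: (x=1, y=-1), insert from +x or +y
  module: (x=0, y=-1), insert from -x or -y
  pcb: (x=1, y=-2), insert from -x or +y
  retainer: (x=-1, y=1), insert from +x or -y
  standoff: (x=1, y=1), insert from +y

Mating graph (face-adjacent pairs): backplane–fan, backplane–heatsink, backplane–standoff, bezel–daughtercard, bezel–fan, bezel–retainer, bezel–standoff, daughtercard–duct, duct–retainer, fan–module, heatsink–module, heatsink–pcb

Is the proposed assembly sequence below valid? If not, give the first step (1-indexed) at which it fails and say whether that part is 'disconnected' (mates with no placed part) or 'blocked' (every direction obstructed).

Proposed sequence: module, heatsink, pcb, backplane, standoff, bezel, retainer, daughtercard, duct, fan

1. module@(0, -1) [-x clear] — {module}
2. heatsink@(1, -1) [+x clear] — {heatsink, module}
3. pcb@(1, -2) [-x clear] — {heatsink, module, pcb}
4. backplane@(1, 0) [+x clear] — {backplane, heatsink, module, pcb}
5. standoff@(1, 1) [+y clear] — {backplane, heatsink, module, pcb, standoff}
6. bezel@(0, 1) [+y clear] — {backplane, bezel, heatsink, module, pcb, standoff}
7. retainer@(-1, 1) [-y clear] — {backplane, bezel, heatsink, module, pcb, retainer, standoff}
8. daughtercard@(0, 2) [+x clear] — {backplane, bezel, daughtercard, heatsink, module, pcb, retainer, standoff}
9. duct@(-1, 2) [-x clear] — {backplane, bezel, daughtercard, duct, heatsink, module, pcb, retainer, standoff}
10. fan@(0, 0) [-x clear] — {backplane, bezel, daughtercard, duct, fan, heatsink, module, pcb, retainer, standoff}

Valid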